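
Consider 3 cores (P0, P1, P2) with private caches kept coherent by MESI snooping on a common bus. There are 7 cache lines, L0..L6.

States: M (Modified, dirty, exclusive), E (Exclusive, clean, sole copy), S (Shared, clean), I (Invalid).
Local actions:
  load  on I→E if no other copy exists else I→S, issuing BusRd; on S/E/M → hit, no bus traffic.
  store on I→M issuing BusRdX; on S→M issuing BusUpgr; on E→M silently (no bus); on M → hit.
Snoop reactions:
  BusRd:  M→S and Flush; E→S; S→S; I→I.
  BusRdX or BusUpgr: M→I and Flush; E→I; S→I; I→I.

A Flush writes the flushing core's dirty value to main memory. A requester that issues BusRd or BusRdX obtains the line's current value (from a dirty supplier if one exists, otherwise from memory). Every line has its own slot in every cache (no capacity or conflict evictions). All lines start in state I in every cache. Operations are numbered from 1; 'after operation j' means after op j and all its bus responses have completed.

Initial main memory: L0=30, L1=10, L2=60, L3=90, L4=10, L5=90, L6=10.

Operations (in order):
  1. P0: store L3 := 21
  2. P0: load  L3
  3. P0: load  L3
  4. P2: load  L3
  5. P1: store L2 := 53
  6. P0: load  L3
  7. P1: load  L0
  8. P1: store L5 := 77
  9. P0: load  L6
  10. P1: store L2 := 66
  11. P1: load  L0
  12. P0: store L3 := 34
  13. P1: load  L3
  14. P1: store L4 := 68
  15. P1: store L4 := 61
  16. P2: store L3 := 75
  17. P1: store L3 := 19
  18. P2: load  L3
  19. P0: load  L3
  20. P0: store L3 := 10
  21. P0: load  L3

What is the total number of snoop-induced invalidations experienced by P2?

[1] P0: store L3 := 21 | P0:M(21), P1:I, P2:I | bus: BusRdX
[2] P0: load  L3 | P0:M(21), P1:I, P2:I | bus: none
[3] P0: load  L3 | P0:M(21), P1:I, P2:I | bus: none
[4] P2: load  L3 | P0:S(21), P1:I, P2:S(21) | bus: BusRd,Flush
[5] P1: store L2 := 53 | P0:I, P1:M(53), P2:I | bus: BusRdX
[6] P0: load  L3 | P0:S(21), P1:I, P2:S(21) | bus: none
[7] P1: load  L0 | P0:I, P1:E(30), P2:I | bus: BusRd
[8] P1: store L5 := 77 | P0:I, P1:M(77), P2:I | bus: BusRdX
[9] P0: load  L6 | P0:E(10), P1:I, P2:I | bus: BusRd
[10] P1: store L2 := 66 | P0:I, P1:M(66), P2:I | bus: none
[11] P1: load  L0 | P0:I, P1:E(30), P2:I | bus: none
[12] P0: store L3 := 34 | P0:M(34), P1:I, P2:I | bus: BusUpgr
[13] P1: load  L3 | P0:S(34), P1:S(34), P2:I | bus: BusRd,Flush
[14] P1: store L4 := 68 | P0:I, P1:M(68), P2:I | bus: BusRdX
[15] P1: store L4 := 61 | P0:I, P1:M(61), P2:I | bus: none
[16] P2: store L3 := 75 | P0:I, P1:I, P2:M(75) | bus: BusRdX
[17] P1: store L3 := 19 | P0:I, P1:M(19), P2:I | bus: BusRdX,Flush
[18] P2: load  L3 | P0:I, P1:S(19), P2:S(19) | bus: BusRd,Flush
[19] P0: load  L3 | P0:S(19), P1:S(19), P2:S(19) | bus: BusRd
[20] P0: store L3 := 10 | P0:M(10), P1:I, P2:I | bus: BusUpgr
[21] P0: load  L3 | P0:M(10), P1:I, P2:I | bus: none

invalidations = 3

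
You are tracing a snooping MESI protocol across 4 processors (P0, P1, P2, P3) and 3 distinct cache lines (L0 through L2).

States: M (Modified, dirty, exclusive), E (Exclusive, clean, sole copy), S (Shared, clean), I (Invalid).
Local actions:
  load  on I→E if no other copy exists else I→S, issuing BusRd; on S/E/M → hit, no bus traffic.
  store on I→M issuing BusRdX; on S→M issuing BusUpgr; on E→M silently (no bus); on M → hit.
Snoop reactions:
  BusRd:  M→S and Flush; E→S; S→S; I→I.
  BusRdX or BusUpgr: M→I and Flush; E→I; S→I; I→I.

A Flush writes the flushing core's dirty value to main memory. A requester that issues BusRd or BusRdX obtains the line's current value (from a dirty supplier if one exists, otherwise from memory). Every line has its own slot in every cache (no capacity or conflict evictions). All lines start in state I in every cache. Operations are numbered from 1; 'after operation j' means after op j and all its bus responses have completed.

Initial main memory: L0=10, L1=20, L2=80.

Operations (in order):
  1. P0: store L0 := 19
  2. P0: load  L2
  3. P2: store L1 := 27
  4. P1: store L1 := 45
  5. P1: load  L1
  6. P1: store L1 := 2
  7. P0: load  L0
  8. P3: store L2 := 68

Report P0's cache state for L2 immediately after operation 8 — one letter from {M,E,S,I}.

state = I

  op1 P0: store L0 := 19 → M/I/I/I on L0; bus BusRdX; mem=10
  op2 P0: load  L2 → E/I/I/I on L2; bus BusRd; mem=80
  op3 P2: store L1 := 27 → I/I/M/I on L1; bus BusRdX; mem=20
  op4 P1: store L1 := 45 → I/M/I/I on L1; bus BusRdX Flush; mem=27
  op5 P1: load  L1 → I/M/I/I on L1; bus (none); mem=27
  op6 P1: store L1 := 2 → I/M/I/I on L1; bus (none); mem=27
  op7 P0: load  L0 → M/I/I/I on L0; bus (none); mem=10
  op8 P3: store L2 := 68 → I/I/I/M on L2; bus BusRdX; mem=80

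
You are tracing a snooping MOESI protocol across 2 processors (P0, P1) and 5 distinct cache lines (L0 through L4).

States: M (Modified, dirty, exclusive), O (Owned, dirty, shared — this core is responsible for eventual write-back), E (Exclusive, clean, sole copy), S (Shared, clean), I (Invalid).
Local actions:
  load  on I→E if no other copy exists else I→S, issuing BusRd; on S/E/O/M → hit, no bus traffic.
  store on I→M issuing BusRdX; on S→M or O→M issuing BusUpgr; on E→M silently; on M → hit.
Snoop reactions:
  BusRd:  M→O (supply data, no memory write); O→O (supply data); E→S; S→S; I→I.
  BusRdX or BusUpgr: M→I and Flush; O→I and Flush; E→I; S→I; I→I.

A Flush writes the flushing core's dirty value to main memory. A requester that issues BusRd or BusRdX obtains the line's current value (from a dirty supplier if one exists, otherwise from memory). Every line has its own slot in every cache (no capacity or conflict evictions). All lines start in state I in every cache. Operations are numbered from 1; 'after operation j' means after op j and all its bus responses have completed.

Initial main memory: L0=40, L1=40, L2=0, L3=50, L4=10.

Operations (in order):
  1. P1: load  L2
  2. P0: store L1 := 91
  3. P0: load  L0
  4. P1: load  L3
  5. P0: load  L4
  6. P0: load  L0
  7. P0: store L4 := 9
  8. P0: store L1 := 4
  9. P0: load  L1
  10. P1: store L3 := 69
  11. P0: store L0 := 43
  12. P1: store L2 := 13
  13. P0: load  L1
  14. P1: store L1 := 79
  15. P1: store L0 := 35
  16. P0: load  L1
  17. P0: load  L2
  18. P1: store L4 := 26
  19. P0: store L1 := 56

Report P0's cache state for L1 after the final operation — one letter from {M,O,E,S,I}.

step 1: P1: load  L2  ⟶  IE  (L2)  txn=BusRd  M[L2]=0
step 2: P0: store L1 := 91  ⟶  MI  (L1)  txn=BusRdX  M[L1]=40
step 3: P0: load  L0  ⟶  EI  (L0)  txn=BusRd  M[L0]=40
step 4: P1: load  L3  ⟶  IE  (L3)  txn=BusRd  M[L3]=50
step 5: P0: load  L4  ⟶  EI  (L4)  txn=BusRd  M[L4]=10
step 6: P0: load  L0  ⟶  EI  (L0)  txn=∅  M[L0]=40
step 7: P0: store L4 := 9  ⟶  MI  (L4)  txn=∅  M[L4]=10
step 8: P0: store L1 := 4  ⟶  MI  (L1)  txn=∅  M[L1]=40
step 9: P0: load  L1  ⟶  MI  (L1)  txn=∅  M[L1]=40
step 10: P1: store L3 := 69  ⟶  IM  (L3)  txn=∅  M[L3]=50
step 11: P0: store L0 := 43  ⟶  MI  (L0)  txn=∅  M[L0]=40
step 12: P1: store L2 := 13  ⟶  IM  (L2)  txn=∅  M[L2]=0
step 13: P0: load  L1  ⟶  MI  (L1)  txn=∅  M[L1]=40
step 14: P1: store L1 := 79  ⟶  IM  (L1)  txn=BusRdX+Flush  M[L1]=4
step 15: P1: store L0 := 35  ⟶  IM  (L0)  txn=BusRdX+Flush  M[L0]=43
step 16: P0: load  L1  ⟶  SO  (L1)  txn=BusRd  M[L1]=4
step 17: P0: load  L2  ⟶  SO  (L2)  txn=BusRd  M[L2]=0
step 18: P1: store L4 := 26  ⟶  IM  (L4)  txn=BusRdX+Flush  M[L4]=9
step 19: P0: store L1 := 56  ⟶  MI  (L1)  txn=BusUpgr+Flush  M[L1]=79

state = M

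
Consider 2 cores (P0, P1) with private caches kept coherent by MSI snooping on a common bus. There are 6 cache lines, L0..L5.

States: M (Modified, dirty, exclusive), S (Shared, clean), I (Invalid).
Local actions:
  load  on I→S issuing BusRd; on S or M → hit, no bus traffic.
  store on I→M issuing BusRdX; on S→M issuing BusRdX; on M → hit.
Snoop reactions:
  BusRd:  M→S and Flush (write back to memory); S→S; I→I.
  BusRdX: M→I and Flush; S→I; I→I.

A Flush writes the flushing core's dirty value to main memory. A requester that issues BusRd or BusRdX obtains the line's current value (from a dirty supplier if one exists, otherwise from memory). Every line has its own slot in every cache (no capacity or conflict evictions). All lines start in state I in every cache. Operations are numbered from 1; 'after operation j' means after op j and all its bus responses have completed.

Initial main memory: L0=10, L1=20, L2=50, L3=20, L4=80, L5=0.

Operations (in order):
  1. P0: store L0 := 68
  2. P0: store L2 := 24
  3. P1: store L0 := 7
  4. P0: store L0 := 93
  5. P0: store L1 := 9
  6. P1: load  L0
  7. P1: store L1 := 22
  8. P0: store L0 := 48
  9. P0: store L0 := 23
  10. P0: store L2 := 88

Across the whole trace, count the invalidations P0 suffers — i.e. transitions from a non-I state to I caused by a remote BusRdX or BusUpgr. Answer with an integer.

invalidations = 2

[1] P0: store L0 := 68 | P0:M(68), P1:I | bus: BusRdX
[2] P0: store L2 := 24 | P0:M(24), P1:I | bus: BusRdX
[3] P1: store L0 := 7 | P0:I, P1:M(7) | bus: BusRdX,Flush
[4] P0: store L0 := 93 | P0:M(93), P1:I | bus: BusRdX,Flush
[5] P0: store L1 := 9 | P0:M(9), P1:I | bus: BusRdX
[6] P1: load  L0 | P0:S(93), P1:S(93) | bus: BusRd,Flush
[7] P1: store L1 := 22 | P0:I, P1:M(22) | bus: BusRdX,Flush
[8] P0: store L0 := 48 | P0:M(48), P1:I | bus: BusRdX
[9] P0: store L0 := 23 | P0:M(23), P1:I | bus: none
[10] P0: store L2 := 88 | P0:M(88), P1:I | bus: none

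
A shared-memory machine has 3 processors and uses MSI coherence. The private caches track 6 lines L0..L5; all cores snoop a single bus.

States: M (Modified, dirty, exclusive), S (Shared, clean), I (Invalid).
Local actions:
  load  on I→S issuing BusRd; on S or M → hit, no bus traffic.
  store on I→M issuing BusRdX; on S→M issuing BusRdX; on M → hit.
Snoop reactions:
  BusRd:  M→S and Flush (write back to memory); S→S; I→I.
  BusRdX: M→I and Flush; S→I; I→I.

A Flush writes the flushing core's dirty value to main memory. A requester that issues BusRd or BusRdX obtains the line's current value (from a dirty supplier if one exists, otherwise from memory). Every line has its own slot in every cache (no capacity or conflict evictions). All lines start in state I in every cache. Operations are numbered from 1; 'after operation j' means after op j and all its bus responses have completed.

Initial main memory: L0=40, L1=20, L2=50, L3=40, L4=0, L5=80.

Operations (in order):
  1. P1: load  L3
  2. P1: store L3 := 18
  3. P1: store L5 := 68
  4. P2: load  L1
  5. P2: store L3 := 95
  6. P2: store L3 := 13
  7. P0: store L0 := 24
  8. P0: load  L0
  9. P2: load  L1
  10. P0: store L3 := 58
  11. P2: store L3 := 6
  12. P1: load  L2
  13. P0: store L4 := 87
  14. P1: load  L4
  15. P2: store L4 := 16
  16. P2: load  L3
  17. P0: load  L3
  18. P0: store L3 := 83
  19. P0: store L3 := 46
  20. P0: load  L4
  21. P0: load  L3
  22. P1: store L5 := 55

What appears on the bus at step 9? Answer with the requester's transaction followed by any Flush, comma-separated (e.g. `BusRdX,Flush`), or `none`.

bus = none

[1] P1: load  L3 | P0:I, P1:S(40), P2:I | bus: BusRd
[2] P1: store L3 := 18 | P0:I, P1:M(18), P2:I | bus: BusRdX
[3] P1: store L5 := 68 | P0:I, P1:M(68), P2:I | bus: BusRdX
[4] P2: load  L1 | P0:I, P1:I, P2:S(20) | bus: BusRd
[5] P2: store L3 := 95 | P0:I, P1:I, P2:M(95) | bus: BusRdX,Flush
[6] P2: store L3 := 13 | P0:I, P1:I, P2:M(13) | bus: none
[7] P0: store L0 := 24 | P0:M(24), P1:I, P2:I | bus: BusRdX
[8] P0: load  L0 | P0:M(24), P1:I, P2:I | bus: none
[9] P2: load  L1 | P0:I, P1:I, P2:S(20) | bus: none
[10] P0: store L3 := 58 | P0:M(58), P1:I, P2:I | bus: BusRdX,Flush
[11] P2: store L3 := 6 | P0:I, P1:I, P2:M(6) | bus: BusRdX,Flush
[12] P1: load  L2 | P0:I, P1:S(50), P2:I | bus: BusRd
[13] P0: store L4 := 87 | P0:M(87), P1:I, P2:I | bus: BusRdX
[14] P1: load  L4 | P0:S(87), P1:S(87), P2:I | bus: BusRd,Flush
[15] P2: store L4 := 16 | P0:I, P1:I, P2:M(16) | bus: BusRdX
[16] P2: load  L3 | P0:I, P1:I, P2:M(6) | bus: none
[17] P0: load  L3 | P0:S(6), P1:I, P2:S(6) | bus: BusRd,Flush
[18] P0: store L3 := 83 | P0:M(83), P1:I, P2:I | bus: BusRdX
[19] P0: store L3 := 46 | P0:M(46), P1:I, P2:I | bus: none
[20] P0: load  L4 | P0:S(16), P1:I, P2:S(16) | bus: BusRd,Flush
[21] P0: load  L3 | P0:M(46), P1:I, P2:I | bus: none
[22] P1: store L5 := 55 | P0:I, P1:M(55), P2:I | bus: none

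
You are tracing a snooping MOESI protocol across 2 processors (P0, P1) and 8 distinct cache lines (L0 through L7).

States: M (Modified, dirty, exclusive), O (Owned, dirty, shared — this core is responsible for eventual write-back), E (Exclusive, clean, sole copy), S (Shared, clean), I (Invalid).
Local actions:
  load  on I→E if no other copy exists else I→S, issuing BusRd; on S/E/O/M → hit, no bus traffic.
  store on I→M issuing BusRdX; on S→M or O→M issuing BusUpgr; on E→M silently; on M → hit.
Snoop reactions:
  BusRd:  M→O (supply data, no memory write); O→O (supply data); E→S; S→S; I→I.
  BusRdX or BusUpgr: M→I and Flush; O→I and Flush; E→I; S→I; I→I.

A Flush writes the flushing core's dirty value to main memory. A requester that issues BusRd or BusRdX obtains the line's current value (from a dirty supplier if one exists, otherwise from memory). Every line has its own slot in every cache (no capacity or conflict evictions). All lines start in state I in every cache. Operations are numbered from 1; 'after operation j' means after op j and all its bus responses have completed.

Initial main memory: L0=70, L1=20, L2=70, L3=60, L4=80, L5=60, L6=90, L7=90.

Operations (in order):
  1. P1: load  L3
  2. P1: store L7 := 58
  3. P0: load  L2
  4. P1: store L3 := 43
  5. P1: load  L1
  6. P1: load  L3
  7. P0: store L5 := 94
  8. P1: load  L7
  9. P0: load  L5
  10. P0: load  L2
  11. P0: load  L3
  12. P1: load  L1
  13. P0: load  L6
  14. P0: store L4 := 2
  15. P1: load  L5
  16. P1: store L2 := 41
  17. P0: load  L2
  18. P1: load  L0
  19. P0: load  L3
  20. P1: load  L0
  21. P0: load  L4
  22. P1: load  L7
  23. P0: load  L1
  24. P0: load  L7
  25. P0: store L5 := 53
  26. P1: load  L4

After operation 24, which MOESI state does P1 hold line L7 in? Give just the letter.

  op1 P1: load  L3 → I/E on L3; bus BusRd; mem=60
  op2 P1: store L7 := 58 → I/M on L7; bus BusRdX; mem=90
  op3 P0: load  L2 → E/I on L2; bus BusRd; mem=70
  op4 P1: store L3 := 43 → I/M on L3; bus (none); mem=60
  op5 P1: load  L1 → I/E on L1; bus BusRd; mem=20
  op6 P1: load  L3 → I/M on L3; bus (none); mem=60
  op7 P0: store L5 := 94 → M/I on L5; bus BusRdX; mem=60
  op8 P1: load  L7 → I/M on L7; bus (none); mem=90
  op9 P0: load  L5 → M/I on L5; bus (none); mem=60
  op10 P0: load  L2 → E/I on L2; bus (none); mem=70
  op11 P0: load  L3 → S/O on L3; bus BusRd; mem=60
  op12 P1: load  L1 → I/E on L1; bus (none); mem=20
  op13 P0: load  L6 → E/I on L6; bus BusRd; mem=90
  op14 P0: store L4 := 2 → M/I on L4; bus BusRdX; mem=80
  op15 P1: load  L5 → O/S on L5; bus BusRd; mem=60
  op16 P1: store L2 := 41 → I/M on L2; bus BusRdX; mem=70
  op17 P0: load  L2 → S/O on L2; bus BusRd; mem=70
  op18 P1: load  L0 → I/E on L0; bus BusRd; mem=70
  op19 P0: load  L3 → S/O on L3; bus (none); mem=60
  op20 P1: load  L0 → I/E on L0; bus (none); mem=70
  op21 P0: load  L4 → M/I on L4; bus (none); mem=80
  op22 P1: load  L7 → I/M on L7; bus (none); mem=90
  op23 P0: load  L1 → S/S on L1; bus BusRd; mem=20
  op24 P0: load  L7 → S/O on L7; bus BusRd; mem=90
  op25 P0: store L5 := 53 → M/I on L5; bus BusUpgr; mem=60
  op26 P1: load  L4 → O/S on L4; bus BusRd; mem=80

state = O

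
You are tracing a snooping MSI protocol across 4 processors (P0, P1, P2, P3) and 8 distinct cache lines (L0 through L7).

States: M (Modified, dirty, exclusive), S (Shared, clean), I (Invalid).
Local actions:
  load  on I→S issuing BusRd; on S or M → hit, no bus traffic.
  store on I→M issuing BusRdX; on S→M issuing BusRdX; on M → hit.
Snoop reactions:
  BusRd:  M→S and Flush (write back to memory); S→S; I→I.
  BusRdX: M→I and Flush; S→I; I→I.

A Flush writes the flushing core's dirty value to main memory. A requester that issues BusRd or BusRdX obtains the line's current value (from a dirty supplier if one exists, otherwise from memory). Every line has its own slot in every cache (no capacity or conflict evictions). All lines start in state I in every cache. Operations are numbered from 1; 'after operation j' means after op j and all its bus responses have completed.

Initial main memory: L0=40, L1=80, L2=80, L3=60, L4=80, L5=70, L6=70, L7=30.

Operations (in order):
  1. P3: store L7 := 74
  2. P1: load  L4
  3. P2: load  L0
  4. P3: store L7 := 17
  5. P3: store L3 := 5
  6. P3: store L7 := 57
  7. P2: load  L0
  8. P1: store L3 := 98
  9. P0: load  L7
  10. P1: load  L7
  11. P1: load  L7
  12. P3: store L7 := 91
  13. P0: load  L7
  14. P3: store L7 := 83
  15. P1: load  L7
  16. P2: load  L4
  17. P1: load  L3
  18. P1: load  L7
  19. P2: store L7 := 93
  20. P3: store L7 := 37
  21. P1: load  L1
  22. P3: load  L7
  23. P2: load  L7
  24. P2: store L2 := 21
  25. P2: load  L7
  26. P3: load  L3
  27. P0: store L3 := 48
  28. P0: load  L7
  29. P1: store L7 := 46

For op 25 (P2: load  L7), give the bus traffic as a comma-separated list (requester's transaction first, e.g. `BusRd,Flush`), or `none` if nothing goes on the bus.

bus = none

step 1: P3: store L7 := 74  ⟶  IIIM  (L7)  txn=BusRdX  M[L7]=30
step 2: P1: load  L4  ⟶  ISII  (L4)  txn=BusRd  M[L4]=80
step 3: P2: load  L0  ⟶  IISI  (L0)  txn=BusRd  M[L0]=40
step 4: P3: store L7 := 17  ⟶  IIIM  (L7)  txn=∅  M[L7]=30
step 5: P3: store L3 := 5  ⟶  IIIM  (L3)  txn=BusRdX  M[L3]=60
step 6: P3: store L7 := 57  ⟶  IIIM  (L7)  txn=∅  M[L7]=30
step 7: P2: load  L0  ⟶  IISI  (L0)  txn=∅  M[L0]=40
step 8: P1: store L3 := 98  ⟶  IMII  (L3)  txn=BusRdX+Flush  M[L3]=5
step 9: P0: load  L7  ⟶  SIIS  (L7)  txn=BusRd+Flush  M[L7]=57
step 10: P1: load  L7  ⟶  SSIS  (L7)  txn=BusRd  M[L7]=57
step 11: P1: load  L7  ⟶  SSIS  (L7)  txn=∅  M[L7]=57
step 12: P3: store L7 := 91  ⟶  IIIM  (L7)  txn=BusRdX  M[L7]=57
step 13: P0: load  L7  ⟶  SIIS  (L7)  txn=BusRd+Flush  M[L7]=91
step 14: P3: store L7 := 83  ⟶  IIIM  (L7)  txn=BusRdX  M[L7]=91
step 15: P1: load  L7  ⟶  ISIS  (L7)  txn=BusRd+Flush  M[L7]=83
step 16: P2: load  L4  ⟶  ISSI  (L4)  txn=BusRd  M[L4]=80
step 17: P1: load  L3  ⟶  IMII  (L3)  txn=∅  M[L3]=5
step 18: P1: load  L7  ⟶  ISIS  (L7)  txn=∅  M[L7]=83
step 19: P2: store L7 := 93  ⟶  IIMI  (L7)  txn=BusRdX  M[L7]=83
step 20: P3: store L7 := 37  ⟶  IIIM  (L7)  txn=BusRdX+Flush  M[L7]=93
step 21: P1: load  L1  ⟶  ISII  (L1)  txn=BusRd  M[L1]=80
step 22: P3: load  L7  ⟶  IIIM  (L7)  txn=∅  M[L7]=93
step 23: P2: load  L7  ⟶  IISS  (L7)  txn=BusRd+Flush  M[L7]=37
step 24: P2: store L2 := 21  ⟶  IIMI  (L2)  txn=BusRdX  M[L2]=80
step 25: P2: load  L7  ⟶  IISS  (L7)  txn=∅  M[L7]=37
step 26: P3: load  L3  ⟶  ISIS  (L3)  txn=BusRd+Flush  M[L3]=98
step 27: P0: store L3 := 48  ⟶  MIII  (L3)  txn=BusRdX  M[L3]=98
step 28: P0: load  L7  ⟶  SISS  (L7)  txn=BusRd  M[L7]=37
step 29: P1: store L7 := 46  ⟶  IMII  (L7)  txn=BusRdX  M[L7]=37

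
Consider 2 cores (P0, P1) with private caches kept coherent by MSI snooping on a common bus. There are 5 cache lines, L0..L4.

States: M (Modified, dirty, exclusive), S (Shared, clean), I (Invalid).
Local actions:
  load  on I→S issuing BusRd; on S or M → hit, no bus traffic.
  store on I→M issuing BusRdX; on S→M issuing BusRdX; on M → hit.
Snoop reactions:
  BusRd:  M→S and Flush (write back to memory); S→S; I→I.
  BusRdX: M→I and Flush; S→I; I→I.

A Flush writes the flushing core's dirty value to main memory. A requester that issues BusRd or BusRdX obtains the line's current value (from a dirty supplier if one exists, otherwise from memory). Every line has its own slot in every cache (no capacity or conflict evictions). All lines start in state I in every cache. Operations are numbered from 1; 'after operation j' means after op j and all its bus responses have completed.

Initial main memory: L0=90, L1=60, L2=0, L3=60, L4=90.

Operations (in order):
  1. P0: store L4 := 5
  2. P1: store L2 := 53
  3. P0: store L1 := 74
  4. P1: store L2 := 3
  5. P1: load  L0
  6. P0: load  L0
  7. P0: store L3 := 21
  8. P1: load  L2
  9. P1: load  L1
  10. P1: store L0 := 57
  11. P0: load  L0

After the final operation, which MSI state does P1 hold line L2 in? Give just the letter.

1. P0: store L4 := 5  bus=[BusRdX]  L4: P0=M P1=I  mem[L4]=90
2. P1: store L2 := 53  bus=[BusRdX]  L2: P0=I P1=M  mem[L2]=0
3. P0: store L1 := 74  bus=[BusRdX]  L1: P0=M P1=I  mem[L1]=60
4. P1: store L2 := 3  bus=[-]  L2: P0=I P1=M  mem[L2]=0
5. P1: load  L0  bus=[BusRd]  L0: P0=I P1=S  mem[L0]=90
6. P0: load  L0  bus=[BusRd]  L0: P0=S P1=S  mem[L0]=90
7. P0: store L3 := 21  bus=[BusRdX]  L3: P0=M P1=I  mem[L3]=60
8. P1: load  L2  bus=[-]  L2: P0=I P1=M  mem[L2]=0
9. P1: load  L1  bus=[BusRd,Flush]  L1: P0=S P1=S  mem[L1]=74
10. P1: store L0 := 57  bus=[BusRdX]  L0: P0=I P1=M  mem[L0]=90
11. P0: load  L0  bus=[BusRd,Flush]  L0: P0=S P1=S  mem[L0]=57

state = M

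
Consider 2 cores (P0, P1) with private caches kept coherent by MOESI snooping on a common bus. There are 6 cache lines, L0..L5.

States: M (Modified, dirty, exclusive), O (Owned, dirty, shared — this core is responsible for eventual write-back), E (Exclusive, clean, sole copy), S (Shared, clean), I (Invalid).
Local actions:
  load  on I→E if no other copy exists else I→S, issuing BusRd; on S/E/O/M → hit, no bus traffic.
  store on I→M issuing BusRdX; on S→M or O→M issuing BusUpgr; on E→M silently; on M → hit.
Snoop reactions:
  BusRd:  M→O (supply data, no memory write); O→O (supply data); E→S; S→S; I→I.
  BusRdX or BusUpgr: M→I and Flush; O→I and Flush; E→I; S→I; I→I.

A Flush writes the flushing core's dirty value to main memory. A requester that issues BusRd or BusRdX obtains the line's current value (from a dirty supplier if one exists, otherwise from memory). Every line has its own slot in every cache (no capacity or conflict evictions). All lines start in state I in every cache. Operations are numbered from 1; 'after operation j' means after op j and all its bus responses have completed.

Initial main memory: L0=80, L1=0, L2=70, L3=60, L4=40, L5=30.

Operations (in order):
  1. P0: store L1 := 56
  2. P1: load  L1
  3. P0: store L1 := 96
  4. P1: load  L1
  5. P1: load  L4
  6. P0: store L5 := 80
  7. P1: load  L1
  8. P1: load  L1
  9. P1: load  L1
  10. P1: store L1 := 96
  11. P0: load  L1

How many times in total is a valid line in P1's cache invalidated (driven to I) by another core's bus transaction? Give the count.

[1] P0: store L1 := 56 | P0:M(56), P1:I | bus: BusRdX
[2] P1: load  L1 | P0:O(56), P1:S(56) | bus: BusRd
[3] P0: store L1 := 96 | P0:M(96), P1:I | bus: BusUpgr
[4] P1: load  L1 | P0:O(96), P1:S(96) | bus: BusRd
[5] P1: load  L4 | P0:I, P1:E(40) | bus: BusRd
[6] P0: store L5 := 80 | P0:M(80), P1:I | bus: BusRdX
[7] P1: load  L1 | P0:O(96), P1:S(96) | bus: none
[8] P1: load  L1 | P0:O(96), P1:S(96) | bus: none
[9] P1: load  L1 | P0:O(96), P1:S(96) | bus: none
[10] P1: store L1 := 96 | P0:I, P1:M(96) | bus: BusUpgr,Flush
[11] P0: load  L1 | P0:S(96), P1:O(96) | bus: BusRd

invalidations = 1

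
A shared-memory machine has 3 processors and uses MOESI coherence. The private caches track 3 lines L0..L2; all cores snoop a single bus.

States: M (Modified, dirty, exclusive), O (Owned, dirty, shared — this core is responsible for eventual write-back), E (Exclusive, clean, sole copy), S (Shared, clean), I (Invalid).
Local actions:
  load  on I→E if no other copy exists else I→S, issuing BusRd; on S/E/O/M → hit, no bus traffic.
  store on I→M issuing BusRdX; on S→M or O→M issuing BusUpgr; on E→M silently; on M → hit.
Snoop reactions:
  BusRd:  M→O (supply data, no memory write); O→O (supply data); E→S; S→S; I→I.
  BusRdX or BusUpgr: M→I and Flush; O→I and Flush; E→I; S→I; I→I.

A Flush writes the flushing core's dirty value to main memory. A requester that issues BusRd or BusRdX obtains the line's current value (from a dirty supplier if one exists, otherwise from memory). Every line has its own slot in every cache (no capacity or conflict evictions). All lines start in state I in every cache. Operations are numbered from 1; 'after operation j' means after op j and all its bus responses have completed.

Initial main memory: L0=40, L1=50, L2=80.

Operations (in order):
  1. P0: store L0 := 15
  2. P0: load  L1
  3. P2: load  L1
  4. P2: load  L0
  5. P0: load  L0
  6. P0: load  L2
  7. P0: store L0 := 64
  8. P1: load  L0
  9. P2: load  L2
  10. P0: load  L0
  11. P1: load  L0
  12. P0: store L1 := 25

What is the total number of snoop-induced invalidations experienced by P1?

step 1: P0: store L0 := 15  ⟶  MII  (L0)  txn=BusRdX  M[L0]=40
step 2: P0: load  L1  ⟶  EII  (L1)  txn=BusRd  M[L1]=50
step 3: P2: load  L1  ⟶  SIS  (L1)  txn=BusRd  M[L1]=50
step 4: P2: load  L0  ⟶  OIS  (L0)  txn=BusRd  M[L0]=40
step 5: P0: load  L0  ⟶  OIS  (L0)  txn=∅  M[L0]=40
step 6: P0: load  L2  ⟶  EII  (L2)  txn=BusRd  M[L2]=80
step 7: P0: store L0 := 64  ⟶  MII  (L0)  txn=BusUpgr  M[L0]=40
step 8: P1: load  L0  ⟶  OSI  (L0)  txn=BusRd  M[L0]=40
step 9: P2: load  L2  ⟶  SIS  (L2)  txn=BusRd  M[L2]=80
step 10: P0: load  L0  ⟶  OSI  (L0)  txn=∅  M[L0]=40
step 11: P1: load  L0  ⟶  OSI  (L0)  txn=∅  M[L0]=40
step 12: P0: store L1 := 25  ⟶  MII  (L1)  txn=BusUpgr  M[L1]=50

invalidations = 0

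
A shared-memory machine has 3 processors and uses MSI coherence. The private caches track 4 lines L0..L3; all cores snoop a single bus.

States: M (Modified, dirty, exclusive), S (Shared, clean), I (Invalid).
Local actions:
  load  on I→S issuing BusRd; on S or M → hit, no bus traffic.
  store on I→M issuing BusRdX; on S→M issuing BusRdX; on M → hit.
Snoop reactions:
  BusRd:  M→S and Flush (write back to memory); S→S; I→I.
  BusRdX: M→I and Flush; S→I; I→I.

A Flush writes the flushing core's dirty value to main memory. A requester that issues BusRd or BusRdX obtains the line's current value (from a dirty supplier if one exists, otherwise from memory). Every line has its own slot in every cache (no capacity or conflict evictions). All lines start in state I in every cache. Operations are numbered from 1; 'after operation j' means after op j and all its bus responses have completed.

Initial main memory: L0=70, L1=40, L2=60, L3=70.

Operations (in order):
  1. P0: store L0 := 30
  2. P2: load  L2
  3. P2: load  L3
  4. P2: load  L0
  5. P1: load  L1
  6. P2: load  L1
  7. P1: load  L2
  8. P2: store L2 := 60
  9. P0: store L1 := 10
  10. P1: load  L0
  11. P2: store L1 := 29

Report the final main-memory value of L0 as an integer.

memory[L0] = 30

1. P0: store L0 := 30  bus=[BusRdX]  L0: P0=M P1=I P2=I  mem[L0]=70
2. P2: load  L2  bus=[BusRd]  L2: P0=I P1=I P2=S  mem[L2]=60
3. P2: load  L3  bus=[BusRd]  L3: P0=I P1=I P2=S  mem[L3]=70
4. P2: load  L0  bus=[BusRd,Flush]  L0: P0=S P1=I P2=S  mem[L0]=30
5. P1: load  L1  bus=[BusRd]  L1: P0=I P1=S P2=I  mem[L1]=40
6. P2: load  L1  bus=[BusRd]  L1: P0=I P1=S P2=S  mem[L1]=40
7. P1: load  L2  bus=[BusRd]  L2: P0=I P1=S P2=S  mem[L2]=60
8. P2: store L2 := 60  bus=[BusRdX]  L2: P0=I P1=I P2=M  mem[L2]=60
9. P0: store L1 := 10  bus=[BusRdX]  L1: P0=M P1=I P2=I  mem[L1]=40
10. P1: load  L0  bus=[BusRd]  L0: P0=S P1=S P2=S  mem[L0]=30
11. P2: store L1 := 29  bus=[BusRdX,Flush]  L1: P0=I P1=I P2=M  mem[L1]=10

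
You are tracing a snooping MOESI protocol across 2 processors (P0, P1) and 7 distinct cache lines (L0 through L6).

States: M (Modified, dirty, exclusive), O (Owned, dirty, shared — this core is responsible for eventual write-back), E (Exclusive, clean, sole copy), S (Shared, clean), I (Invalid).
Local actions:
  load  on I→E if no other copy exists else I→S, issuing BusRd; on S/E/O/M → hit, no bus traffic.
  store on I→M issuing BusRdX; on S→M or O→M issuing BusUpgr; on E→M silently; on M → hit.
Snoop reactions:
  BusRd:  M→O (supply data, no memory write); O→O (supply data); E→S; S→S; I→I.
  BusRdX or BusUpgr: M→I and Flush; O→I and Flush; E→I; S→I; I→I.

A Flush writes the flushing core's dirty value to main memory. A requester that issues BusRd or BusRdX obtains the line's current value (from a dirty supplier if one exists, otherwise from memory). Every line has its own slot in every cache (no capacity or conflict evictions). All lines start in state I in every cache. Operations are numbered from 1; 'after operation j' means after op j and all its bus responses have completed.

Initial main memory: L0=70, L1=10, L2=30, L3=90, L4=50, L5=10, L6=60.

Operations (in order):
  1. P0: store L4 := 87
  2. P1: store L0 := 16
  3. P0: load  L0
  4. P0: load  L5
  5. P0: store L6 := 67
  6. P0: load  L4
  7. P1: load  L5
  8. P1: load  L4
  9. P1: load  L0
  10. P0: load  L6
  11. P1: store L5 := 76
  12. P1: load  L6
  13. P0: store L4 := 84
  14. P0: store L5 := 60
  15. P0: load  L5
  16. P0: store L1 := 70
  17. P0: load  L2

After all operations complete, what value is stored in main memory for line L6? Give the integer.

  op1 P0: store L4 := 87 → M/I on L4; bus BusRdX; mem=50
  op2 P1: store L0 := 16 → I/M on L0; bus BusRdX; mem=70
  op3 P0: load  L0 → S/O on L0; bus BusRd; mem=70
  op4 P0: load  L5 → E/I on L5; bus BusRd; mem=10
  op5 P0: store L6 := 67 → M/I on L6; bus BusRdX; mem=60
  op6 P0: load  L4 → M/I on L4; bus (none); mem=50
  op7 P1: load  L5 → S/S on L5; bus BusRd; mem=10
  op8 P1: load  L4 → O/S on L4; bus BusRd; mem=50
  op9 P1: load  L0 → S/O on L0; bus (none); mem=70
  op10 P0: load  L6 → M/I on L6; bus (none); mem=60
  op11 P1: store L5 := 76 → I/M on L5; bus BusUpgr; mem=10
  op12 P1: load  L6 → O/S on L6; bus BusRd; mem=60
  op13 P0: store L4 := 84 → M/I on L4; bus BusUpgr; mem=50
  op14 P0: store L5 := 60 → M/I on L5; bus BusRdX Flush; mem=76
  op15 P0: load  L5 → M/I on L5; bus (none); mem=76
  op16 P0: store L1 := 70 → M/I on L1; bus BusRdX; mem=10
  op17 P0: load  L2 → E/I on L2; bus BusRd; mem=30

memory[L6] = 60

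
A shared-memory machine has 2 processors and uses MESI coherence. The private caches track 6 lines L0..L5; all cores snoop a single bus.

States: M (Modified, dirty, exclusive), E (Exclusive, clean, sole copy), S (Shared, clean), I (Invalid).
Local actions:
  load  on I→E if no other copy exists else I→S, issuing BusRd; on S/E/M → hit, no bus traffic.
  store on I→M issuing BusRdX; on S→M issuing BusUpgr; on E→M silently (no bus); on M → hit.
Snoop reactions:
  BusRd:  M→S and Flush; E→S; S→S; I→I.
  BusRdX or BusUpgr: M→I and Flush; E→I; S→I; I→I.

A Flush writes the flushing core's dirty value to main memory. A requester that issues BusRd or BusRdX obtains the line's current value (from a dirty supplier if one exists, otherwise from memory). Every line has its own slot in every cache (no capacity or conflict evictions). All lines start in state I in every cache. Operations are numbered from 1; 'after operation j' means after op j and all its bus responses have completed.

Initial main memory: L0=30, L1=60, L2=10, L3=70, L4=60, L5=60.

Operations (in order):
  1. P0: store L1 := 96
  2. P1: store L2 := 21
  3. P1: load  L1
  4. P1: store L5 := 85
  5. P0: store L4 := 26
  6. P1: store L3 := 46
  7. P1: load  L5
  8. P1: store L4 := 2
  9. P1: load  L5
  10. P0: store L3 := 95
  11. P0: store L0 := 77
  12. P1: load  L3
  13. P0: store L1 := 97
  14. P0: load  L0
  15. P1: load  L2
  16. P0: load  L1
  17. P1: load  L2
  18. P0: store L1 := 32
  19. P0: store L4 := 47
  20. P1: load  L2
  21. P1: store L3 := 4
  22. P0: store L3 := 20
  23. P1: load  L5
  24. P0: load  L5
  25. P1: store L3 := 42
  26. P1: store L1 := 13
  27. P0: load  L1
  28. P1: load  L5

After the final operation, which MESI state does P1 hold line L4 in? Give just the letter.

state = I

[1] P0: store L1 := 96 | P0:M(96), P1:I | bus: BusRdX
[2] P1: store L2 := 21 | P0:I, P1:M(21) | bus: BusRdX
[3] P1: load  L1 | P0:S(96), P1:S(96) | bus: BusRd,Flush
[4] P1: store L5 := 85 | P0:I, P1:M(85) | bus: BusRdX
[5] P0: store L4 := 26 | P0:M(26), P1:I | bus: BusRdX
[6] P1: store L3 := 46 | P0:I, P1:M(46) | bus: BusRdX
[7] P1: load  L5 | P0:I, P1:M(85) | bus: none
[8] P1: store L4 := 2 | P0:I, P1:M(2) | bus: BusRdX,Flush
[9] P1: load  L5 | P0:I, P1:M(85) | bus: none
[10] P0: store L3 := 95 | P0:M(95), P1:I | bus: BusRdX,Flush
[11] P0: store L0 := 77 | P0:M(77), P1:I | bus: BusRdX
[12] P1: load  L3 | P0:S(95), P1:S(95) | bus: BusRd,Flush
[13] P0: store L1 := 97 | P0:M(97), P1:I | bus: BusUpgr
[14] P0: load  L0 | P0:M(77), P1:I | bus: none
[15] P1: load  L2 | P0:I, P1:M(21) | bus: none
[16] P0: load  L1 | P0:M(97), P1:I | bus: none
[17] P1: load  L2 | P0:I, P1:M(21) | bus: none
[18] P0: store L1 := 32 | P0:M(32), P1:I | bus: none
[19] P0: store L4 := 47 | P0:M(47), P1:I | bus: BusRdX,Flush
[20] P1: load  L2 | P0:I, P1:M(21) | bus: none
[21] P1: store L3 := 4 | P0:I, P1:M(4) | bus: BusUpgr
[22] P0: store L3 := 20 | P0:M(20), P1:I | bus: BusRdX,Flush
[23] P1: load  L5 | P0:I, P1:M(85) | bus: none
[24] P0: load  L5 | P0:S(85), P1:S(85) | bus: BusRd,Flush
[25] P1: store L3 := 42 | P0:I, P1:M(42) | bus: BusRdX,Flush
[26] P1: store L1 := 13 | P0:I, P1:M(13) | bus: BusRdX,Flush
[27] P0: load  L1 | P0:S(13), P1:S(13) | bus: BusRd,Flush
[28] P1: load  L5 | P0:S(85), P1:S(85) | bus: none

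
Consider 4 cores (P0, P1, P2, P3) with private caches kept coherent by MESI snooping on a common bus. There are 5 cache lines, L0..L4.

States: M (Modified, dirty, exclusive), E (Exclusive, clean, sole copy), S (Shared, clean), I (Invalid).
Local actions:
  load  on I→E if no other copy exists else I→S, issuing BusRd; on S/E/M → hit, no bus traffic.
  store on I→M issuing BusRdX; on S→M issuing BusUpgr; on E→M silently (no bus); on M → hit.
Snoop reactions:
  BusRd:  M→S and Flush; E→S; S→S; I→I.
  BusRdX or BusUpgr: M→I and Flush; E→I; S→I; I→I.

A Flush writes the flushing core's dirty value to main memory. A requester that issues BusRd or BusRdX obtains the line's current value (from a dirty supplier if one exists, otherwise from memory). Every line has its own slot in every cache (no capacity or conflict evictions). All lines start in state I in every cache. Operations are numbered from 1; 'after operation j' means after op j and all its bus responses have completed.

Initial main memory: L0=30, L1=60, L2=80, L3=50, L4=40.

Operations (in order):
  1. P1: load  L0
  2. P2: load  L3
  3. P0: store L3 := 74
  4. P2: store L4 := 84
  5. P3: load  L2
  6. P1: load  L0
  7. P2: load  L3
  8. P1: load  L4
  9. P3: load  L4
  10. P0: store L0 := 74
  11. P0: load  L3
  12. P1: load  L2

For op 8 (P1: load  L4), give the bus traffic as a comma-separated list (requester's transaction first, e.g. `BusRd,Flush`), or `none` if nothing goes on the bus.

[1] P1: load  L0 | P0:I, P1:E(30), P2:I, P3:I | bus: BusRd
[2] P2: load  L3 | P0:I, P1:I, P2:E(50), P3:I | bus: BusRd
[3] P0: store L3 := 74 | P0:M(74), P1:I, P2:I, P3:I | bus: BusRdX
[4] P2: store L4 := 84 | P0:I, P1:I, P2:M(84), P3:I | bus: BusRdX
[5] P3: load  L2 | P0:I, P1:I, P2:I, P3:E(80) | bus: BusRd
[6] P1: load  L0 | P0:I, P1:E(30), P2:I, P3:I | bus: none
[7] P2: load  L3 | P0:S(74), P1:I, P2:S(74), P3:I | bus: BusRd,Flush
[8] P1: load  L4 | P0:I, P1:S(84), P2:S(84), P3:I | bus: BusRd,Flush
[9] P3: load  L4 | P0:I, P1:S(84), P2:S(84), P3:S(84) | bus: BusRd
[10] P0: store L0 := 74 | P0:M(74), P1:I, P2:I, P3:I | bus: BusRdX
[11] P0: load  L3 | P0:S(74), P1:I, P2:S(74), P3:I | bus: none
[12] P1: load  L2 | P0:I, P1:S(80), P2:I, P3:S(80) | bus: BusRd

bus = BusRd,Flush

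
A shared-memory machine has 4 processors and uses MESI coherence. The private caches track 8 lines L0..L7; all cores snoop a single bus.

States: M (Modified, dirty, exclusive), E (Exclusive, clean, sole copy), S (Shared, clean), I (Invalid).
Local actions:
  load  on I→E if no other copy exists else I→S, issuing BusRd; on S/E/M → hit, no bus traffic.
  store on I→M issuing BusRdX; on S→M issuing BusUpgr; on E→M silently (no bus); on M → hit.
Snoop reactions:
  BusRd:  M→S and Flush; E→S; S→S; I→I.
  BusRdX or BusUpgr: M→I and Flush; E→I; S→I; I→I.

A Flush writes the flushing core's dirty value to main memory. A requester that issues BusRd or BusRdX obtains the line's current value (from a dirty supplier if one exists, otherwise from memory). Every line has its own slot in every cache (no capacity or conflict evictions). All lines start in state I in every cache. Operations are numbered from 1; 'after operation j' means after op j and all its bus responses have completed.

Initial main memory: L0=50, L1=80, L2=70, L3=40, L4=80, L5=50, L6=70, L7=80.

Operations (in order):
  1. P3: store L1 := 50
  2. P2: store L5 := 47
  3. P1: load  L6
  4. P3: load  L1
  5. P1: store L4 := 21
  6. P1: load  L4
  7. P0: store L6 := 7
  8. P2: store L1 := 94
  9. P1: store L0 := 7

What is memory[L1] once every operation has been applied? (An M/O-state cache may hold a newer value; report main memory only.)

[1] P3: store L1 := 50 | P0:I, P1:I, P2:I, P3:M(50) | bus: BusRdX
[2] P2: store L5 := 47 | P0:I, P1:I, P2:M(47), P3:I | bus: BusRdX
[3] P1: load  L6 | P0:I, P1:E(70), P2:I, P3:I | bus: BusRd
[4] P3: load  L1 | P0:I, P1:I, P2:I, P3:M(50) | bus: none
[5] P1: store L4 := 21 | P0:I, P1:M(21), P2:I, P3:I | bus: BusRdX
[6] P1: load  L4 | P0:I, P1:M(21), P2:I, P3:I | bus: none
[7] P0: store L6 := 7 | P0:M(7), P1:I, P2:I, P3:I | bus: BusRdX
[8] P2: store L1 := 94 | P0:I, P1:I, P2:M(94), P3:I | bus: BusRdX,Flush
[9] P1: store L0 := 7 | P0:I, P1:M(7), P2:I, P3:I | bus: BusRdX

memory[L1] = 50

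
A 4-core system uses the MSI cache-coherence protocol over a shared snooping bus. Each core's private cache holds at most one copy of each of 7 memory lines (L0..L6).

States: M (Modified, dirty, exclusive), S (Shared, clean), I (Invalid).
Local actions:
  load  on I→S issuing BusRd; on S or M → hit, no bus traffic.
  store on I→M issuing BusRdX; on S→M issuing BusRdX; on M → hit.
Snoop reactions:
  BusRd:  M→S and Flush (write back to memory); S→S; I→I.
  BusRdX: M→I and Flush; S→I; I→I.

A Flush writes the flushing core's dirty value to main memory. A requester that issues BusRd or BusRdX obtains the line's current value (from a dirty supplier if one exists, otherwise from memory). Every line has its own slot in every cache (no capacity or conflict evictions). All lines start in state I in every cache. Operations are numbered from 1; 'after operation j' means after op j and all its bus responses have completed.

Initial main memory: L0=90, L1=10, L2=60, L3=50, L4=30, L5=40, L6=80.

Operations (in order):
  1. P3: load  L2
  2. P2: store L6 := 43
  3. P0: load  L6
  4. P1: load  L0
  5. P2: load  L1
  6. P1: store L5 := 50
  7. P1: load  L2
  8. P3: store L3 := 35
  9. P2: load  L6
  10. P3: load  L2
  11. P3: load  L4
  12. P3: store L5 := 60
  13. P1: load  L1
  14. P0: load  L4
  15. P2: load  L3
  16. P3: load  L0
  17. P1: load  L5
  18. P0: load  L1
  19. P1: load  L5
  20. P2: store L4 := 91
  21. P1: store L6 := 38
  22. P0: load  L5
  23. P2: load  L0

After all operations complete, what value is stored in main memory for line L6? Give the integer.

step 1: P3: load  L2  ⟶  IIIS  (L2)  txn=BusRd  M[L2]=60
step 2: P2: store L6 := 43  ⟶  IIMI  (L6)  txn=BusRdX  M[L6]=80
step 3: P0: load  L6  ⟶  SISI  (L6)  txn=BusRd+Flush  M[L6]=43
step 4: P1: load  L0  ⟶  ISII  (L0)  txn=BusRd  M[L0]=90
step 5: P2: load  L1  ⟶  IISI  (L1)  txn=BusRd  M[L1]=10
step 6: P1: store L5 := 50  ⟶  IMII  (L5)  txn=BusRdX  M[L5]=40
step 7: P1: load  L2  ⟶  ISIS  (L2)  txn=BusRd  M[L2]=60
step 8: P3: store L3 := 35  ⟶  IIIM  (L3)  txn=BusRdX  M[L3]=50
step 9: P2: load  L6  ⟶  SISI  (L6)  txn=∅  M[L6]=43
step 10: P3: load  L2  ⟶  ISIS  (L2)  txn=∅  M[L2]=60
step 11: P3: load  L4  ⟶  IIIS  (L4)  txn=BusRd  M[L4]=30
step 12: P3: store L5 := 60  ⟶  IIIM  (L5)  txn=BusRdX+Flush  M[L5]=50
step 13: P1: load  L1  ⟶  ISSI  (L1)  txn=BusRd  M[L1]=10
step 14: P0: load  L4  ⟶  SIIS  (L4)  txn=BusRd  M[L4]=30
step 15: P2: load  L3  ⟶  IISS  (L3)  txn=BusRd+Flush  M[L3]=35
step 16: P3: load  L0  ⟶  ISIS  (L0)  txn=BusRd  M[L0]=90
step 17: P1: load  L5  ⟶  ISIS  (L5)  txn=BusRd+Flush  M[L5]=60
step 18: P0: load  L1  ⟶  SSSI  (L1)  txn=BusRd  M[L1]=10
step 19: P1: load  L5  ⟶  ISIS  (L5)  txn=∅  M[L5]=60
step 20: P2: store L4 := 91  ⟶  IIMI  (L4)  txn=BusRdX  M[L4]=30
step 21: P1: store L6 := 38  ⟶  IMII  (L6)  txn=BusRdX  M[L6]=43
step 22: P0: load  L5  ⟶  SSIS  (L5)  txn=BusRd  M[L5]=60
step 23: P2: load  L0  ⟶  ISSS  (L0)  txn=BusRd  M[L0]=90

memory[L6] = 43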